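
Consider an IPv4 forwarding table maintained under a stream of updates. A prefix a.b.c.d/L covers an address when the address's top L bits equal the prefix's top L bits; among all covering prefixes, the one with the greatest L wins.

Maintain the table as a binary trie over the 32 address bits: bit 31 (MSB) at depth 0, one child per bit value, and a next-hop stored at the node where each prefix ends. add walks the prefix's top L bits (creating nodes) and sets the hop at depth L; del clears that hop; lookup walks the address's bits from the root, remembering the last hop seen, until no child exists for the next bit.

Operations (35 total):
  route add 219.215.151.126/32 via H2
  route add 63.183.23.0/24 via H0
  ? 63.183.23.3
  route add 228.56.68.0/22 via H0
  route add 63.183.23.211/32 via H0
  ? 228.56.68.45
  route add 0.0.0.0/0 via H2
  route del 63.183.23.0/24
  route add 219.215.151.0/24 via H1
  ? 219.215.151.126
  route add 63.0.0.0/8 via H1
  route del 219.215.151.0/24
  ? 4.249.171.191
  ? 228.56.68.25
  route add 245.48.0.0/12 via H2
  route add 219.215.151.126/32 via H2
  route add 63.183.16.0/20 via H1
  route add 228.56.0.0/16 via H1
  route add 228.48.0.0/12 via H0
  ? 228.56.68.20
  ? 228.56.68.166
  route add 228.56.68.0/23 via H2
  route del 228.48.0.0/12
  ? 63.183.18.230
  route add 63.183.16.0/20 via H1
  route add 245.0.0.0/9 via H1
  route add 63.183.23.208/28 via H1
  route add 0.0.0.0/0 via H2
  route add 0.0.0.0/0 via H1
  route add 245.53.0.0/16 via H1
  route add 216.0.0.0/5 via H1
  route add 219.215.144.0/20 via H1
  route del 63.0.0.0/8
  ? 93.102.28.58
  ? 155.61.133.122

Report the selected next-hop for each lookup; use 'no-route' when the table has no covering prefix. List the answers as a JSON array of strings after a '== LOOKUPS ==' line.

Trace:
  + 219.215.151.126/32 (H2) depth=32
  + 63.183.23.0/24 (H0) depth=24
  lookup 63.183.23.3: bits 001111111011011100010111 walk d0:-→d1:-→d2:-→d3:-→d4:-→d5:-→d6:-→d7:-→d8:-→d9:-→d10:-→d11:-→d12:-→d13:-→d14:-→d15:-→d16:-→d17:-→d18:-→d19:-→d20:-→d21:-→d22:-→d23:-→d24:H0 -> H0
  + 228.56.68.0/22 (H0) depth=22
  + 63.183.23.211/32 (H0) depth=32
  lookup 228.56.68.45: bits 1110010000111000010001 walk d0:-→d1:-→d2:-→d3:-→d4:-→d5:-→d6:-→d7:-→d8:-→d9:-→d10:-→d11:-→d12:-→d13:-→d14:-→d15:-→d16:-→d17:-→d18:-→d19:-→d20:-→d21:-→d22:H0 -> H0
  + 0.0.0.0/0 (H2) depth=0
  - 63.183.23.0/24 clear@24
  + 219.215.151.0/24 (H1) depth=24
  lookup 219.215.151.126: bits 11011011110101111001011101111110 walk d0:H2→d1:-→d2:-→d3:-→d4:-→d5:-→d6:-→d7:-→d8:-→d9:-→d10:-→d11:-→d12:-→d13:-→d14:-→d15:-→d16:-→d17:-→d18:-→d19:-→d20:-→d21:-→d22:-→d23:-→d24:H1→d25:-→d26:-→d27:-→d28:-→d29:-→d30:-→d31:-→d32:H2 -> H2
  + 63.0.0.0/8 (H1) depth=8
  - 219.215.151.0/24 clear@24
  lookup 4.249.171.191: bits 00 walk d0:H2→d1:-→d2:- -> H2
  lookup 228.56.68.25: bits 1110010000111000010001 walk d0:H2→d1:-→d2:-→d3:-→d4:-→d5:-→d6:-→d7:-→d8:-→d9:-→d10:-→d11:-→d12:-→d13:-→d14:-→d15:-→d16:-→d17:-→d18:-→d19:-→d20:-→d21:-→d22:H0 -> H0
  + 245.48.0.0/12 (H2) depth=12
  + 219.215.151.126/32 (H2) depth=32
  + 63.183.16.0/20 (H1) depth=20
  + 228.56.0.0/16 (H1) depth=16
  + 228.48.0.0/12 (H0) depth=12
  lookup 228.56.68.20: bits 1110010000111000010001 walk d0:H2→d1:-→d2:-→d3:-→d4:-→d5:-→d6:-→d7:-→d8:-→d9:-→d10:-→d11:-→d12:H0→d13:-→d14:-→d15:-→d16:H1→d17:-→d18:-→d19:-→d20:-→d21:-→d22:H0 -> H0
  lookup 228.56.68.166: bits 1110010000111000010001 walk d0:H2→d1:-→d2:-→d3:-→d4:-→d5:-→d6:-→d7:-→d8:-→d9:-→d10:-→d11:-→d12:H0→d13:-→d14:-→d15:-→d16:H1→d17:-→d18:-→d19:-→d20:-→d21:-→d22:H0 -> H0
  + 228.56.68.0/23 (H2) depth=23
  - 228.48.0.0/12 clear@12
  lookup 63.183.18.230: bits 001111111011011100010 walk d0:H2→d1:-→d2:-→d3:-→d4:-→d5:-→d6:-→d7:-→d8:H1→d9:-→d10:-→d11:-→d12:-→d13:-→d14:-→d15:-→d16:-→d17:-→d18:-→d19:-→d20:H1→d21:- -> H1
  + 63.183.16.0/20 (H1) depth=20
  + 245.0.0.0/9 (H1) depth=9
  + 63.183.23.208/28 (H1) depth=28
  + 0.0.0.0/0 (H2) depth=0
  + 0.0.0.0/0 (H1) depth=0
  + 245.53.0.0/16 (H1) depth=16
  + 216.0.0.0/5 (H1) depth=5
  + 219.215.144.0/20 (H1) depth=20
  - 63.0.0.0/8 clear@8
  lookup 93.102.28.58: bits 0 walk d0:H1→d1:- -> H1
  lookup 155.61.133.122: bits 1 walk d0:H1→d1:- -> H1

== LOOKUPS ==
["H0","H0","H2","H2","H0","H0","H0","H1","H1","H1"]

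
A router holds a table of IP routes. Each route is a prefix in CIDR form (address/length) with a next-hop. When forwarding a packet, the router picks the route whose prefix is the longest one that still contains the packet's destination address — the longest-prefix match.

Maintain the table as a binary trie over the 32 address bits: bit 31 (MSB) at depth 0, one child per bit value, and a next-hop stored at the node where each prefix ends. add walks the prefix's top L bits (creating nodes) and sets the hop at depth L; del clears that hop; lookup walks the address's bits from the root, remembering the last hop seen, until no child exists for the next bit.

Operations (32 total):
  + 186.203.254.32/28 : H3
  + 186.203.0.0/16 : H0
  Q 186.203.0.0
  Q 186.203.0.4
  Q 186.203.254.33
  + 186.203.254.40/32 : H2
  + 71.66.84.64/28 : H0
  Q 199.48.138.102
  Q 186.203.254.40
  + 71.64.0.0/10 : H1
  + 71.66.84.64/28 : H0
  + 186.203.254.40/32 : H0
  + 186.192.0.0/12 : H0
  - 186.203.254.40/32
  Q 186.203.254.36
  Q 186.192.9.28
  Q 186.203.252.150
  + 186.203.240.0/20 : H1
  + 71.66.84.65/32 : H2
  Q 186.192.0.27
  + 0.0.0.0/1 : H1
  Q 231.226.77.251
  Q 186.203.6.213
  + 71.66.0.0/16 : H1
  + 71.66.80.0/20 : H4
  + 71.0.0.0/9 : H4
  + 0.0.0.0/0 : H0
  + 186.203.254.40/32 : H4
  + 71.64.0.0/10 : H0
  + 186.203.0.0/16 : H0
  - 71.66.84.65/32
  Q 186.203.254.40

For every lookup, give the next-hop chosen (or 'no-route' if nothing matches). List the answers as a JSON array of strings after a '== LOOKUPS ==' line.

Trace:
  + 186.203.254.32/28 (H3) depth=28
  + 186.203.0.0/16 (H0) depth=16
  ? 186.203.0.0  path d0:-→d1:-→d2:-→d3:-→d4:-→d5:-→d6:-→d7:-→d8:-→d9:-→d10:-→d11:-→d12:-→d13:-→d14:-→d15:-→d16:H0  best=H0
  ? 186.203.0.4  path d0:-→d1:-→d2:-→d3:-→d4:-→d5:-→d6:-→d7:-→d8:-→d9:-→d10:-→d11:-→d12:-→d13:-→d14:-→d15:-→d16:H0  best=H0
  ? 186.203.254.33  path d0:-→d1:-→d2:-→d3:-→d4:-→d5:-→d6:-→d7:-→d8:-→d9:-→d10:-→d11:-→d12:-→d13:-→d14:-→d15:-→d16:H0→d17:-→d18:-→d19:-→d20:-→d21:-→d22:-→d23:-→d24:-→d25:-→d26:-→d27:-→d28:H3  best=H3
  + 186.203.254.40/32 (H2) depth=32
  + 71.66.84.64/28 (H0) depth=28
  ? 199.48.138.102  path d0:-→d1:-  best=no-route
  ? 186.203.254.40  path d0:-→d1:-→d2:-→d3:-→d4:-→d5:-→d6:-→d7:-→d8:-→d9:-→d10:-→d11:-→d12:-→d13:-→d14:-→d15:-→d16:H0→d17:-→d18:-→d19:-→d20:-→d21:-→d22:-→d23:-→d24:-→d25:-→d26:-→d27:-→d28:H3→d29:-→d30:-→d31:-→d32:H2  best=H2
  + 71.64.0.0/10 (H1) depth=10
  + 71.66.84.64/28 (H0) depth=28
  + 186.203.254.40/32 (H0) depth=32
  + 186.192.0.0/12 (H0) depth=12
  del 186.203.254.40/32 (clear depth 32)
  ? 186.203.254.36  path d0:-→d1:-→d2:-→d3:-→d4:-→d5:-→d6:-→d7:-→d8:-→d9:-→d10:-→d11:-→d12:H0→d13:-→d14:-→d15:-→d16:H0→d17:-→d18:-→d19:-→d20:-→d21:-→d22:-→d23:-→d24:-→d25:-→d26:-→d27:-→d28:H3  best=H3
  ? 186.192.9.28  path d0:-→d1:-→d2:-→d3:-→d4:-→d5:-→d6:-→d7:-→d8:-→d9:-→d10:-→d11:-→d12:H0  best=H0
  ? 186.203.252.150  path d0:-→d1:-→d2:-→d3:-→d4:-→d5:-→d6:-→d7:-→d8:-→d9:-→d10:-→d11:-→d12:H0→d13:-→d14:-→d15:-→d16:H0→d17:-→d18:-→d19:-→d20:-→d21:-→d22:-  best=H0
  + 186.203.240.0/20 (H1) depth=20
  + 71.66.84.65/32 (H2) depth=32
  ? 186.192.0.27  path d0:-→d1:-→d2:-→d3:-→d4:-→d5:-→d6:-→d7:-→d8:-→d9:-→d10:-→d11:-→d12:H0  best=H0
  + 0.0.0.0/1 (H1) depth=1
  ? 231.226.77.251  path d0:-→d1:-  best=no-route
  ? 186.203.6.213  path d0:-→d1:-→d2:-→d3:-→d4:-→d5:-→d6:-→d7:-→d8:-→d9:-→d10:-→d11:-→d12:H0→d13:-→d14:-→d15:-→d16:H0  best=H0
  + 71.66.0.0/16 (H1) depth=16
  + 71.66.80.0/20 (H4) depth=20
  + 71.0.0.0/9 (H4) depth=9
  + 0.0.0.0/0 (H0) depth=0
  + 186.203.254.40/32 (H4) depth=32
  + 71.64.0.0/10 (H0) depth=10
  + 186.203.0.0/16 (H0) depth=16
  del 71.66.84.65/32 (clear depth 32)
  ? 186.203.254.40  path d0:H0→d1:-→d2:-→d3:-→d4:-→d5:-→d6:-→d7:-→d8:-→d9:-→d10:-→d11:-→d12:H0→d13:-→d14:-→d15:-→d16:H0→d17:-→d18:-→d19:-→d20:H1→d21:-→d22:-→d23:-→d24:-→d25:-→d26:-→d27:-→d28:H3→d29:-→d30:-→d31:-→d32:H4  best=H4

== LOOKUPS ==
["H0","H0","H3","no-route","H2","H3","H0","H0","H0","no-route","H0","H4"]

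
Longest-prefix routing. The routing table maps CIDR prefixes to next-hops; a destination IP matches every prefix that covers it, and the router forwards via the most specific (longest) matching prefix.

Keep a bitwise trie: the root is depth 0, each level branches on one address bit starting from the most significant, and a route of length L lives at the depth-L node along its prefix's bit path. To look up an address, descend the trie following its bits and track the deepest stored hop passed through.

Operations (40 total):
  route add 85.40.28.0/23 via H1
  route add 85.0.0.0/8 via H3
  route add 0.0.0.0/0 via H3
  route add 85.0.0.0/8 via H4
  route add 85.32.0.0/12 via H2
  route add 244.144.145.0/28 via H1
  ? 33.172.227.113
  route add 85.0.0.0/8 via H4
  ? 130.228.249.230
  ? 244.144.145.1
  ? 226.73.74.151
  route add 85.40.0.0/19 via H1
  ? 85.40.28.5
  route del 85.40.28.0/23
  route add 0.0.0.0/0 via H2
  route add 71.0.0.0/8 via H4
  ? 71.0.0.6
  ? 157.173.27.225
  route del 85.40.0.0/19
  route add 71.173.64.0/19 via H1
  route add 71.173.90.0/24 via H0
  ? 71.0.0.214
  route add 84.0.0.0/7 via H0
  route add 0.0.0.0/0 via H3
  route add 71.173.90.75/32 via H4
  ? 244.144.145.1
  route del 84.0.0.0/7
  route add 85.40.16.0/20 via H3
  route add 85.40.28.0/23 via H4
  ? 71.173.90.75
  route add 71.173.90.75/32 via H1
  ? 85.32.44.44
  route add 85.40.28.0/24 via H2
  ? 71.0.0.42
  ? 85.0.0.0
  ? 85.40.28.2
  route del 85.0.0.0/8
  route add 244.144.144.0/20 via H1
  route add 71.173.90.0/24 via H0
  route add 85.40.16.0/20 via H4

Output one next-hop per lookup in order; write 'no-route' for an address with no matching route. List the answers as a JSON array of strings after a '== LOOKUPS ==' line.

Process each operation:
  add 85.40.28.0/23 -> H1 at depth 23
  add 85.0.0.0/8 -> H3 at depth 8
  add 0.0.0.0/0 -> H3 at depth 0
  add 85.0.0.0/8 -> H4 at depth 8
  add 85.32.0.0/12 -> H2 at depth 12
  add 244.144.145.0/28 -> H1 at depth 28
  Q 33.172.227.113: descend 0 ; hops seen [H3] ; pick H3
  add 85.0.0.0/8 -> H4 at depth 8
  Q 130.228.249.230: descend 1 ; hops seen [H3] ; pick H3
  Q 244.144.145.1: descend 1111010010010000100100010000 ; hops seen [H3,H1] ; pick H1
  Q 226.73.74.151: descend 111 ; hops seen [H3] ; pick H3
  add 85.40.0.0/19 -> H1 at depth 19
  Q 85.40.28.5: descend 01010101001010000001110 ; hops seen [H3,H4,H2,H1,H1] ; pick H1
  - 85.40.28.0/23 clear@23
  add 0.0.0.0/0 -> H2 at depth 0
  add 71.0.0.0/8 -> H4 at depth 8
  Q 71.0.0.6: descend 01000111 ; hops seen [H2,H4] ; pick H4
  Q 157.173.27.225: descend 1 ; hops seen [H2] ; pick H2
  - 85.40.0.0/19 clear@19
  add 71.173.64.0/19 -> H1 at depth 19
  add 71.173.90.0/24 -> H0 at depth 24
  Q 71.0.0.214: descend 01000111 ; hops seen [H2,H4] ; pick H4
  add 84.0.0.0/7 -> H0 at depth 7
  add 0.0.0.0/0 -> H3 at depth 0
  add 71.173.90.75/32 -> H4 at depth 32
  Q 244.144.145.1: descend 1111010010010000100100010000 ; hops seen [H3,H1] ; pick H1
  - 84.0.0.0/7 clear@7
  add 85.40.16.0/20 -> H3 at depth 20
  add 85.40.28.0/23 -> H4 at depth 23
  Q 71.173.90.75: descend 01000111101011010101101001001011 ; hops seen [H3,H4,H1,H0,H4] ; pick H4
  add 71.173.90.75/32 -> H1 at depth 32
  Q 85.32.44.44: descend 010101010010 ; hops seen [H3,H4,H2] ; pick H2
  add 85.40.28.0/24 -> H2 at depth 24
  Q 71.0.0.42: descend 01000111 ; hops seen [H3,H4] ; pick H4
  Q 85.0.0.0: descend 0101010100 ; hops seen [H3,H4] ; pick H4
  Q 85.40.28.2: descend 010101010010100000011100 ; hops seen [H3,H4,H2,H3,H4,H2] ; pick H2
  - 85.0.0.0/8 clear@8
  add 244.144.144.0/20 -> H1 at depth 20
  add 71.173.90.0/24 -> H0 at depth 24
  add 85.40.16.0/20 -> H4 at depth 20

== LOOKUPS ==
["H3","H3","H1","H3","H1","H4","H2","H4","H1","H4","H2","H4","H4","H2"]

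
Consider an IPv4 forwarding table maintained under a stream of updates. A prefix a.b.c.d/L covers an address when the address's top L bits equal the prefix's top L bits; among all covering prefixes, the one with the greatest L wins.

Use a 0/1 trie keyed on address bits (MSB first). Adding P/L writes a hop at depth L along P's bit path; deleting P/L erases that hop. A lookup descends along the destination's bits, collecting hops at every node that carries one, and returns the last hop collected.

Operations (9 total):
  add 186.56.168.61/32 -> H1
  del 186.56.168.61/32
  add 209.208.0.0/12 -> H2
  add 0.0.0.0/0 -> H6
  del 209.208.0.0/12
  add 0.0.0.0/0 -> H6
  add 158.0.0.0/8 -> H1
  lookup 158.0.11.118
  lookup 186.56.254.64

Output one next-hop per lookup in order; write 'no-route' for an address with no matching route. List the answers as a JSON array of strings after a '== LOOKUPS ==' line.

Process each operation:
  add 186.56.168.61/32 -> H1 at depth 32
  - 186.56.168.61/32 clear@32
  add 209.208.0.0/12 -> H2 at depth 12
  add 0.0.0.0/0 -> H6 at depth 0
  - 209.208.0.0/12 clear@12
  add 0.0.0.0/0 -> H6 at depth 0
  add 158.0.0.0/8 -> H1 at depth 8
  Q 158.0.11.118: descend 10011110 ; hops seen [H6,H1] ; pick H1
  Q 186.56.254.64: descend 10111010001110001 ; hops seen [H6] ; pick H6

== LOOKUPS ==
["H1","H6"]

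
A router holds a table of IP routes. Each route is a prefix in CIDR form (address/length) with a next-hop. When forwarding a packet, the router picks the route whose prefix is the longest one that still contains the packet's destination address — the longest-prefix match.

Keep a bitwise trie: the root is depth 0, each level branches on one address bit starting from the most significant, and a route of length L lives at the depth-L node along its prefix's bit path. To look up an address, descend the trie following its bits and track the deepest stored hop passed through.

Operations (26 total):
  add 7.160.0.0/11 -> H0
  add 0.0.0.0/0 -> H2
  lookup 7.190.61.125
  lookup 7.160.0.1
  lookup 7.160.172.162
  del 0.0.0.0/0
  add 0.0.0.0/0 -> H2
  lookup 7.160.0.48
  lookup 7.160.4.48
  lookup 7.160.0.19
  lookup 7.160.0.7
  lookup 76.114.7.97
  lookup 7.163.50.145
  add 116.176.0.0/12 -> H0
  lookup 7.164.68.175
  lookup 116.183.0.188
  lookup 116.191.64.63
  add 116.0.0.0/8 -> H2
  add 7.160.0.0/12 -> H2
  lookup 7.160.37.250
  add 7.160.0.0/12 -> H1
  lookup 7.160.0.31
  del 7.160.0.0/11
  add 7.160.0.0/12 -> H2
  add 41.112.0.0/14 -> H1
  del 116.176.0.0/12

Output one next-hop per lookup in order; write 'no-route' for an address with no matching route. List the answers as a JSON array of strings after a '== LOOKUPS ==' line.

Process each operation:
  add 7.160.0.0/11 -> H0 at depth 11
  add 0.0.0.0/0 -> H2 at depth 0
  Q 7.190.61.125: descend 00000111101 ; hops seen [H2,H0] ; pick H0
  Q 7.160.0.1: descend 00000111101 ; hops seen [H2,H0] ; pick H0
  Q 7.160.172.162: descend 00000111101 ; hops seen [H2,H0] ; pick H0
  - 0.0.0.0/0 clear@0
  add 0.0.0.0/0 -> H2 at depth 0
  Q 7.160.0.48: descend 00000111101 ; hops seen [H2,H0] ; pick H0
  Q 7.160.4.48: descend 00000111101 ; hops seen [H2,H0] ; pick H0
  Q 7.160.0.19: descend 00000111101 ; hops seen [H2,H0] ; pick H0
  Q 7.160.0.7: descend 00000111101 ; hops seen [H2,H0] ; pick H0
  Q 76.114.7.97: descend 0 ; hops seen [H2] ; pick H2
  Q 7.163.50.145: descend 00000111101 ; hops seen [H2,H0] ; pick H0
  add 116.176.0.0/12 -> H0 at depth 12
  Q 7.164.68.175: descend 00000111101 ; hops seen [H2,H0] ; pick H0
  Q 116.183.0.188: descend 011101001011 ; hops seen [H2,H0] ; pick H0
  Q 116.191.64.63: descend 011101001011 ; hops seen [H2,H0] ; pick H0
  add 116.0.0.0/8 -> H2 at depth 8
  add 7.160.0.0/12 -> H2 at depth 12
  Q 7.160.37.250: descend 000001111010 ; hops seen [H2,H0,H2] ; pick H2
  add 7.160.0.0/12 -> H1 at depth 12
  Q 7.160.0.31: descend 000001111010 ; hops seen [H2,H0,H1] ; pick H1
  - 7.160.0.0/11 clear@11
  add 7.160.0.0/12 -> H2 at depth 12
  add 41.112.0.0/14 -> H1 at depth 14
  - 116.176.0.0/12 clear@12

== LOOKUPS ==
["H0","H0","H0","H0","H0","H0","H0","H2","H0","H0","H0","H0","H2","H1"]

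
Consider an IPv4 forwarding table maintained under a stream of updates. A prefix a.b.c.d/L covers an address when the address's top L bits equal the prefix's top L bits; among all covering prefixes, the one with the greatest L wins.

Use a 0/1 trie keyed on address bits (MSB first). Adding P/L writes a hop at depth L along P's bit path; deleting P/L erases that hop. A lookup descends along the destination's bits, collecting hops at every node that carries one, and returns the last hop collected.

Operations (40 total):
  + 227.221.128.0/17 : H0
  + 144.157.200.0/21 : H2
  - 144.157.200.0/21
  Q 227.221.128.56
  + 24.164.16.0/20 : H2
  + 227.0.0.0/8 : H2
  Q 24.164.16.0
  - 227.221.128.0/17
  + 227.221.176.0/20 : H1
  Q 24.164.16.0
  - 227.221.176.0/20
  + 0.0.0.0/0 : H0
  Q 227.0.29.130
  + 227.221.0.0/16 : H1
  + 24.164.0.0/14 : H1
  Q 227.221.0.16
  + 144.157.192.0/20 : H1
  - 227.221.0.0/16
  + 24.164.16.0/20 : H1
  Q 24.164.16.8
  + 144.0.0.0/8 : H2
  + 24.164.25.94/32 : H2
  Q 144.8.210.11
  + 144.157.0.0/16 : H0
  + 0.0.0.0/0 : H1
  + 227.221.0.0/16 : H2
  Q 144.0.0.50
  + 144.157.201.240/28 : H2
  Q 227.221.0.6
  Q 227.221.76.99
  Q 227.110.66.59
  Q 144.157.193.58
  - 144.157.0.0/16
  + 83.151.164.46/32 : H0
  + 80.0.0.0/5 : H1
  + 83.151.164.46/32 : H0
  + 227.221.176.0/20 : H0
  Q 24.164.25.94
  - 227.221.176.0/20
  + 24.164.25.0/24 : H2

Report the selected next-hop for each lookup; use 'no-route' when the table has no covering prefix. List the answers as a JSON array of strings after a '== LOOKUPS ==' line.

Apply in order:
  add 227.221.128.0/17 -> H0 at depth 17
  add 144.157.200.0/21 -> H2 at depth 21
  del 144.157.200.0/21 (clear depth 21)
  Q 227.221.128.56: descend 11100011110111011 ; hops seen [H0] ; pick H0
  add 24.164.16.0/20 -> H2 at depth 20
  add 227.0.0.0/8 -> H2 at depth 8
  Q 24.164.16.0: descend 00011000101001000001 ; hops seen [H2] ; pick H2
  del 227.221.128.0/17 (clear depth 17)
  add 227.221.176.0/20 -> H1 at depth 20
  Q 24.164.16.0: descend 00011000101001000001 ; hops seen [H2] ; pick H2
  del 227.221.176.0/20 (clear depth 20)
  add 0.0.0.0/0 -> H0 at depth 0
  Q 227.0.29.130: descend 11100011 ; hops seen [H0,H2] ; pick H2
  add 227.221.0.0/16 -> H1 at depth 16
  add 24.164.0.0/14 -> H1 at depth 14
  Q 227.221.0.16: descend 1110001111011101 ; hops seen [H0,H2,H1] ; pick H1
  add 144.157.192.0/20 -> H1 at depth 20
  del 227.221.0.0/16 (clear depth 16)
  add 24.164.16.0/20 -> H1 at depth 20
  Q 24.164.16.8: descend 00011000101001000001 ; hops seen [H0,H1,H1] ; pick H1
  add 144.0.0.0/8 -> H2 at depth 8
  add 24.164.25.94/32 -> H2 at depth 32
  Q 144.8.210.11: descend 10010000 ; hops seen [H0,H2] ; pick H2
  add 144.157.0.0/16 -> H0 at depth 16
  add 0.0.0.0/0 -> H1 at depth 0
  add 227.221.0.0/16 -> H2 at depth 16
  Q 144.0.0.50: descend 10010000 ; hops seen [H1,H2] ; pick H2
  add 144.157.201.240/28 -> H2 at depth 28
  Q 227.221.0.6: descend 1110001111011101 ; hops seen [H1,H2,H2] ; pick H2
  Q 227.221.76.99: descend 1110001111011101 ; hops seen [H1,H2,H2] ; pick H2
  Q 227.110.66.59: descend 11100011 ; hops seen [H1,H2] ; pick H2
  Q 144.157.193.58: descend 10010000100111011100 ; hops seen [H1,H2,H0,H1] ; pick H1
  del 144.157.0.0/16 (clear depth 16)
  add 83.151.164.46/32 -> H0 at depth 32
  add 80.0.0.0/5 -> H1 at depth 5
  add 83.151.164.46/32 -> H0 at depth 32
  add 227.221.176.0/20 -> H0 at depth 20
  Q 24.164.25.94: descend 00011000101001000001100101011110 ; hops seen [H1,H1,H1,H2] ; pick H2
  del 227.221.176.0/20 (clear depth 20)
  add 24.164.25.0/24 -> H2 at depth 24

== LOOKUPS ==
["H0","H2","H2","H2","H1","H1","H2","H2","H2","H2","H2","H1","H2"]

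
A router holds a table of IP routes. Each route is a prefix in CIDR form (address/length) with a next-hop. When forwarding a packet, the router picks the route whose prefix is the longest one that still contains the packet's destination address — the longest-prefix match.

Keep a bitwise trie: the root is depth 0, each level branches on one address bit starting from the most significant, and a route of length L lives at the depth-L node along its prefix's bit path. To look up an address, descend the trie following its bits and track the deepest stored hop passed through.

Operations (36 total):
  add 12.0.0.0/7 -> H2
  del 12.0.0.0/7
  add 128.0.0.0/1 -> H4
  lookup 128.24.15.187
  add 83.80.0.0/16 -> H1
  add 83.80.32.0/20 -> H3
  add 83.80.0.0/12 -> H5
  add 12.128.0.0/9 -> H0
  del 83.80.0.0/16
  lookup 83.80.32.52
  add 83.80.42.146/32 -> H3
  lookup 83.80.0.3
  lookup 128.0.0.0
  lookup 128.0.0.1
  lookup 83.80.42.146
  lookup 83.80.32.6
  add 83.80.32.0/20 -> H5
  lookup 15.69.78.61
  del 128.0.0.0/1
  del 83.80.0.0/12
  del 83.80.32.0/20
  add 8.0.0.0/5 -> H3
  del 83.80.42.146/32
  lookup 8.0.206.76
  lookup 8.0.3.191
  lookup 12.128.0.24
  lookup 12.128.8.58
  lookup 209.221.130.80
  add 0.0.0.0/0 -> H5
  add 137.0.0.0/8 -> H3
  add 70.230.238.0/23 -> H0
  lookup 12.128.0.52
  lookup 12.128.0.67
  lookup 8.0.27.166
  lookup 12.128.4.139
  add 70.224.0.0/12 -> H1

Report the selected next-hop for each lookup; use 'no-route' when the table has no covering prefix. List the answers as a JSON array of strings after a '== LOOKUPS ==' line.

Process each operation:
  add 12.0.0.0/7 -> H2 at depth 7
  - 12.0.0.0/7 clear@7
  add 128.0.0.0/1 -> H4 at depth 1
  Q 128.24.15.187: descend 1 ; hops seen [H4] ; pick H4
  add 83.80.0.0/16 -> H1 at depth 16
  add 83.80.32.0/20 -> H3 at depth 20
  add 83.80.0.0/12 -> H5 at depth 12
  add 12.128.0.0/9 -> H0 at depth 9
  - 83.80.0.0/16 clear@16
  Q 83.80.32.52: descend 01010011010100000010 ; hops seen [H5,H3] ; pick H3
  add 83.80.42.146/32 -> H3 at depth 32
  Q 83.80.0.3: descend 010100110101000000 ; hops seen [H5] ; pick H5
  Q 128.0.0.0: descend 1 ; hops seen [H4] ; pick H4
  Q 128.0.0.1: descend 1 ; hops seen [H4] ; pick H4
  Q 83.80.42.146: descend 01010011010100000010101010010010 ; hops seen [H5,H3,H3] ; pick H3
  Q 83.80.32.6: descend 01010011010100000010 ; hops seen [H5,H3] ; pick H3
  add 83.80.32.0/20 -> H5 at depth 20
  Q 15.69.78.61: descend 000011 ; hops seen [∅] ; pick no-route
  - 128.0.0.0/1 clear@1
  - 83.80.0.0/12 clear@12
  - 83.80.32.0/20 clear@20
  add 8.0.0.0/5 -> H3 at depth 5
  - 83.80.42.146/32 clear@32
  Q 8.0.206.76: descend 00001 ; hops seen [H3] ; pick H3
  Q 8.0.3.191: descend 00001 ; hops seen [H3] ; pick H3
  Q 12.128.0.24: descend 000011001 ; hops seen [H3,H0] ; pick H0
  Q 12.128.8.58: descend 000011001 ; hops seen [H3,H0] ; pick H0
  Q 209.221.130.80: descend 1 ; hops seen [∅] ; pick no-route
  add 0.0.0.0/0 -> H5 at depth 0
  add 137.0.0.0/8 -> H3 at depth 8
  add 70.230.238.0/23 -> H0 at depth 23
  Q 12.128.0.52: descend 000011001 ; hops seen [H5,H3,H0] ; pick H0
  Q 12.128.0.67: descend 000011001 ; hops seen [H5,H3,H0] ; pick H0
  Q 8.0.27.166: descend 00001 ; hops seen [H5,H3] ; pick H3
  Q 12.128.4.139: descend 000011001 ; hops seen [H5,H3,H0] ; pick H0
  add 70.224.0.0/12 -> H1 at depth 12

== LOOKUPS ==
["H4","H3","H5","H4","H4","H3","H3","no-route","H3","H3","H0","H0","no-route","H0","H0","H3","H0"]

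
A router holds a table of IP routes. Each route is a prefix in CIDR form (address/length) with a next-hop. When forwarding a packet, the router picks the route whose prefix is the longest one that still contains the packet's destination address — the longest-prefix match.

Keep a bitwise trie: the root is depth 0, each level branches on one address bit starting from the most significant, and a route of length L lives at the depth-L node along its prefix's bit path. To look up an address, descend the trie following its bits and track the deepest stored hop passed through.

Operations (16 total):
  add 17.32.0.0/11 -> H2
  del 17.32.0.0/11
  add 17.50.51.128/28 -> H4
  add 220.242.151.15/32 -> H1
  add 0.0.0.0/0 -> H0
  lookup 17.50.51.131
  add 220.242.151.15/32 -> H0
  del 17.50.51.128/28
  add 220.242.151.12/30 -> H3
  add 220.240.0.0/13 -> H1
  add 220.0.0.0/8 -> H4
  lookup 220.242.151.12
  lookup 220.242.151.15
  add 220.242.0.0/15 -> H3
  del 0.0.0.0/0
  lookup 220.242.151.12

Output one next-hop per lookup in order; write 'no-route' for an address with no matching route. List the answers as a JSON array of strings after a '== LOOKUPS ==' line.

Process each operation:
  + 17.32.0.0/11 (H2) depth=11
  del 17.32.0.0/11 (clear depth 11)
  + 17.50.51.128/28 (H4) depth=28
  + 220.242.151.15/32 (H1) depth=32
  + 0.0.0.0/0 (H0) depth=0
  lookup 17.50.51.131: bits 0001000100110010001100111000 walk d0:H0→d1:-→d2:-→d3:-→d4:-→d5:-→d6:-→d7:-→d8:-→d9:-→d10:-→d11:-→d12:-→d13:-→d14:-→d15:-→d16:-→d17:-→d18:-→d19:-→d20:-→d21:-→d22:-→d23:-→d24:-→d25:-→d26:-→d27:-→d28:H4 -> H4
  + 220.242.151.15/32 (H0) depth=32
  del 17.50.51.128/28 (clear depth 28)
  + 220.242.151.12/30 (H3) depth=30
  + 220.240.0.0/13 (H1) depth=13
  + 220.0.0.0/8 (H4) depth=8
  lookup 220.242.151.12: bits 110111001111001010010111000011 walk d0:H0→d1:-→d2:-→d3:-→d4:-→d5:-→d6:-→d7:-→d8:H4→d9:-→d10:-→d11:-→d12:-→d13:H1→d14:-→d15:-→d16:-→d17:-→d18:-→d19:-→d20:-→d21:-→d22:-→d23:-→d24:-→d25:-→d26:-→d27:-→d28:-→d29:-→d30:H3 -> H3
  lookup 220.242.151.15: bits 11011100111100101001011100001111 walk d0:H0→d1:-→d2:-→d3:-→d4:-→d5:-→d6:-→d7:-→d8:H4→d9:-→d10:-→d11:-→d12:-→d13:H1→d14:-→d15:-→d16:-→d17:-→d18:-→d19:-→d20:-→d21:-→d22:-→d23:-→d24:-→d25:-→d26:-→d27:-→d28:-→d29:-→d30:H3→d31:-→d32:H0 -> H0
  + 220.242.0.0/15 (H3) depth=15
  del 0.0.0.0/0 (clear depth 0)
  lookup 220.242.151.12: bits 110111001111001010010111000011 walk d0:-→d1:-→d2:-→d3:-→d4:-→d5:-→d6:-→d7:-→d8:H4→d9:-→d10:-→d11:-→d12:-→d13:H1→d14:-→d15:H3→d16:-→d17:-→d18:-→d19:-→d20:-→d21:-→d22:-→d23:-→d24:-→d25:-→d26:-→d27:-→d28:-→d29:-→d30:H3 -> H3

== LOOKUPS ==
["H4","H3","H0","H3"]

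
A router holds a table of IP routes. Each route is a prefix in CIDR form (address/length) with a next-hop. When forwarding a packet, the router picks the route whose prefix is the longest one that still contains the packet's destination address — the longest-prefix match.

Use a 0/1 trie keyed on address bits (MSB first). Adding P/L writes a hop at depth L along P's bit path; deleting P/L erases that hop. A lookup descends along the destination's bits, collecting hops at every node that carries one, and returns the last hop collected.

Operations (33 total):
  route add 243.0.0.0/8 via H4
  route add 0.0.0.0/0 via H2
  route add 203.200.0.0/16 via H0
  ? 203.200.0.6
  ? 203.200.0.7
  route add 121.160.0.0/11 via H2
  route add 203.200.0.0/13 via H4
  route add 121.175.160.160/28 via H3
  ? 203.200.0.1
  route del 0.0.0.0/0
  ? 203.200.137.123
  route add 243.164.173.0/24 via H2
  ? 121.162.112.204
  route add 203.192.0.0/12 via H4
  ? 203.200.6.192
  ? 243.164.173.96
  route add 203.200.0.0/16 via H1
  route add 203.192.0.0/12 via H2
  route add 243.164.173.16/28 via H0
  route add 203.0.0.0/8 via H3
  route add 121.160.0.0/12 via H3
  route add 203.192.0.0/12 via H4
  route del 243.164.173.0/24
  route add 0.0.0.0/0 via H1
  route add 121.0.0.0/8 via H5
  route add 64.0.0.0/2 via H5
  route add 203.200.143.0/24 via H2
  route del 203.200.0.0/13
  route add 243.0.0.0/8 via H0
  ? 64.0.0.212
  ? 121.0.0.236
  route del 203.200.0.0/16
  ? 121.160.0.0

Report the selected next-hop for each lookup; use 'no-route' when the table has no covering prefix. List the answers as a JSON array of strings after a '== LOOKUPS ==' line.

Apply in order:
  + 243.0.0.0/8 (H4) depth=8
  + 0.0.0.0/0 (H2) depth=0
  + 203.200.0.0/16 (H0) depth=16
  ? 203.200.0.6  path d0:H2→d1:-→d2:-→d3:-→d4:-→d5:-→d6:-→d7:-→d8:-→d9:-→d10:-→d11:-→d12:-→d13:-→d14:-→d15:-→d16:H0  best=H0
  ? 203.200.0.7  path d0:H2→d1:-→d2:-→d3:-→d4:-→d5:-→d6:-→d7:-→d8:-→d9:-→d10:-→d11:-→d12:-→d13:-→d14:-→d15:-→d16:H0  best=H0
  + 121.160.0.0/11 (H2) depth=11
  + 203.200.0.0/13 (H4) depth=13
  + 121.175.160.160/28 (H3) depth=28
  ? 203.200.0.1  path d0:H2→d1:-→d2:-→d3:-→d4:-→d5:-→d6:-→d7:-→d8:-→d9:-→d10:-→d11:-→d12:-→d13:H4→d14:-→d15:-→d16:H0  best=H0
  del 0.0.0.0/0 (clear depth 0)
  ? 203.200.137.123  path d0:-→d1:-→d2:-→d3:-→d4:-→d5:-→d6:-→d7:-→d8:-→d9:-→d10:-→d11:-→d12:-→d13:H4→d14:-→d15:-→d16:H0  best=H0
  + 243.164.173.0/24 (H2) depth=24
  ? 121.162.112.204  path d0:-→d1:-→d2:-→d3:-→d4:-→d5:-→d6:-→d7:-→d8:-→d9:-→d10:-→d11:H2→d12:-  best=H2
  + 203.192.0.0/12 (H4) depth=12
  ? 203.200.6.192  path d0:-→d1:-→d2:-→d3:-→d4:-→d5:-→d6:-→d7:-→d8:-→d9:-→d10:-→d11:-→d12:H4→d13:H4→d14:-→d15:-→d16:H0  best=H0
  ? 243.164.173.96  path d0:-→d1:-→d2:-→d3:-→d4:-→d5:-→d6:-→d7:-→d8:H4→d9:-→d10:-→d11:-→d12:-→d13:-→d14:-→d15:-→d16:-→d17:-→d18:-→d19:-→d20:-→d21:-→d22:-→d23:-→d24:H2  best=H2
  + 203.200.0.0/16 (H1) depth=16
  + 203.192.0.0/12 (H2) depth=12
  + 243.164.173.16/28 (H0) depth=28
  + 203.0.0.0/8 (H3) depth=8
  + 121.160.0.0/12 (H3) depth=12
  + 203.192.0.0/12 (H4) depth=12
  del 243.164.173.0/24 (clear depth 24)
  + 0.0.0.0/0 (H1) depth=0
  + 121.0.0.0/8 (H5) depth=8
  + 64.0.0.0/2 (H5) depth=2
  + 203.200.143.0/24 (H2) depth=24
  del 203.200.0.0/13 (clear depth 13)
  + 243.0.0.0/8 (H0) depth=8
  ? 64.0.0.212  path d0:H1→d1:-→d2:H5  best=H5
  ? 121.0.0.236  path d0:H1→d1:-→d2:H5→d3:-→d4:-→d5:-→d6:-→d7:-→d8:H5  best=H5
  del 203.200.0.0/16 (clear depth 16)
  ? 121.160.0.0  path d0:H1→d1:-→d2:H5→d3:-→d4:-→d5:-→d6:-→d7:-→d8:H5→d9:-→d10:-→d11:H2→d12:H3  best=H3

== LOOKUPS ==
["H0","H0","H0","H0","H2","H0","H2","H5","H5","H3"]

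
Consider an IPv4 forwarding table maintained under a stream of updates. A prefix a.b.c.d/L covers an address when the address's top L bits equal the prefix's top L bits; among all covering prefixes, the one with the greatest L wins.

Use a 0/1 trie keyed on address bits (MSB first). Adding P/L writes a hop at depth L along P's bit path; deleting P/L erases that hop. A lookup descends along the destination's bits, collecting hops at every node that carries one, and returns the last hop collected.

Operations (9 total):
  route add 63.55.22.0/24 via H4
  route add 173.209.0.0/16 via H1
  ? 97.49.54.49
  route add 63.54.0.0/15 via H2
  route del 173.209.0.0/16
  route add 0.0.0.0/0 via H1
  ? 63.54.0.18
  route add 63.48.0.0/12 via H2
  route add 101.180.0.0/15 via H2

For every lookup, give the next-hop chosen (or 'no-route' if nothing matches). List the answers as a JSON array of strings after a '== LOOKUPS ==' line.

Apply in order:
  + 63.55.22.0/24 (H4) depth=24
  + 173.209.0.0/16 (H1) depth=16
  Q 97.49.54.49: descend 0 ; hops seen [∅] ; pick no-route
  + 63.54.0.0/15 (H2) depth=15
  - 173.209.0.0/16 clear@16
  + 0.0.0.0/0 (H1) depth=0
  Q 63.54.0.18: descend 001111110011011 ; hops seen [H1,H2] ; pick H2
  + 63.48.0.0/12 (H2) depth=12
  + 101.180.0.0/15 (H2) depth=15

== LOOKUPS ==
["no-route","H2"]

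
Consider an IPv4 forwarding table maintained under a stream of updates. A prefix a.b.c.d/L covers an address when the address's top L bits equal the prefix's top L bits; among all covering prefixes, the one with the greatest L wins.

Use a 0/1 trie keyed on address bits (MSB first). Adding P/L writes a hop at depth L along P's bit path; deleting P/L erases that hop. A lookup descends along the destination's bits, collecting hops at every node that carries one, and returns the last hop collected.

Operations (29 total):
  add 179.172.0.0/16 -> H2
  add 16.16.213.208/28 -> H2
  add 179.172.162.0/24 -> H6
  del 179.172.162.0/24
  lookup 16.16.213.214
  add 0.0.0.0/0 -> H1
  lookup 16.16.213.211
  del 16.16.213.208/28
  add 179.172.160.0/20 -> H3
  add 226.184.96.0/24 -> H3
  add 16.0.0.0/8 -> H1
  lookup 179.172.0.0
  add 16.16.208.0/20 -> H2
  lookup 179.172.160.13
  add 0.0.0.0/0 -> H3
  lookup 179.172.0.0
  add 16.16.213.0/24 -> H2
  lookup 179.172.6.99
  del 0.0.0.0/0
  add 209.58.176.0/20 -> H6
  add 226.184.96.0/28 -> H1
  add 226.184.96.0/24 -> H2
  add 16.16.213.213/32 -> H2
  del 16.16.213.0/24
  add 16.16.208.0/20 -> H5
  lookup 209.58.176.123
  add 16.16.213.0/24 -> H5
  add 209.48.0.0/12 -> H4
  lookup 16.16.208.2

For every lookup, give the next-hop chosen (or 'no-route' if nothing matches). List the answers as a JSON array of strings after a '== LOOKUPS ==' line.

Apply in order:
  + 179.172.0.0/16 (H2) depth=16
  + 16.16.213.208/28 (H2) depth=28
  + 179.172.162.0/24 (H6) depth=24
  del 179.172.162.0/24 (clear depth 24)
  Q 16.16.213.214: descend 0001000000010000110101011101 ; hops seen [H2] ; pick H2
  + 0.0.0.0/0 (H1) depth=0
  Q 16.16.213.211: descend 0001000000010000110101011101 ; hops seen [H1,H2] ; pick H2
  del 16.16.213.208/28 (clear depth 28)
  + 179.172.160.0/20 (H3) depth=20
  + 226.184.96.0/24 (H3) depth=24
  + 16.0.0.0/8 (H1) depth=8
  Q 179.172.0.0: descend 1011001110101100 ; hops seen [H1,H2] ; pick H2
  + 16.16.208.0/20 (H2) depth=20
  Q 179.172.160.13: descend 1011001110101100101000 ; hops seen [H1,H2,H3] ; pick H3
  + 0.0.0.0/0 (H3) depth=0
  Q 179.172.0.0: descend 1011001110101100 ; hops seen [H3,H2] ; pick H2
  + 16.16.213.0/24 (H2) depth=24
  Q 179.172.6.99: descend 1011001110101100 ; hops seen [H3,H2] ; pick H2
  del 0.0.0.0/0 (clear depth 0)
  + 209.58.176.0/20 (H6) depth=20
  + 226.184.96.0/28 (H1) depth=28
  + 226.184.96.0/24 (H2) depth=24
  + 16.16.213.213/32 (H2) depth=32
  del 16.16.213.0/24 (clear depth 24)
  + 16.16.208.0/20 (H5) depth=20
  Q 209.58.176.123: descend 11010001001110101011 ; hops seen [H6] ; pick H6
  + 16.16.213.0/24 (H5) depth=24
  + 209.48.0.0/12 (H4) depth=12
  Q 16.16.208.2: descend 000100000001000011010 ; hops seen [H1,H5] ; pick H5

== LOOKUPS ==
["H2","H2","H2","H3","H2","H2","H6","H5"]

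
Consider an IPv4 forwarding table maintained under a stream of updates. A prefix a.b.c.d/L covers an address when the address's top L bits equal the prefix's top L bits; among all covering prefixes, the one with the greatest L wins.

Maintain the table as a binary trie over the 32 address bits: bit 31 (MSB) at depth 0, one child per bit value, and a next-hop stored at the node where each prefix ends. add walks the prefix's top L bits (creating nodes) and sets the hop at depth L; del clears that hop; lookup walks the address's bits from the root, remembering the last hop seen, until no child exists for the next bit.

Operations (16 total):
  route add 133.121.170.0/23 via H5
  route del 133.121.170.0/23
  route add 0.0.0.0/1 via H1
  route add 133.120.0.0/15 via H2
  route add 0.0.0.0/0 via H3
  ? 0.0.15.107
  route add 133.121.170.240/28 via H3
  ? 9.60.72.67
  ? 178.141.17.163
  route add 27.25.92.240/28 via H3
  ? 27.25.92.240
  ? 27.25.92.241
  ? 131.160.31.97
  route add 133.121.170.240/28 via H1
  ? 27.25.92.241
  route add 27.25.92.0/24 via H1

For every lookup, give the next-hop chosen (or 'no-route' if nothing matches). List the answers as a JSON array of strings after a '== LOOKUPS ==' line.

Process each operation:
  + 133.121.170.0/23 (H5) depth=23
  - 133.121.170.0/23 clear@23
  + 0.0.0.0/1 (H1) depth=1
  + 133.120.0.0/15 (H2) depth=15
  + 0.0.0.0/0 (H3) depth=0
  lookup 0.0.15.107: bits 0 walk d0:H3→d1:H1 -> H1
  + 133.121.170.240/28 (H3) depth=28
  lookup 9.60.72.67: bits 0 walk d0:H3→d1:H1 -> H1
  lookup 178.141.17.163: bits 10 walk d0:H3→d1:-→d2:- -> H3
  + 27.25.92.240/28 (H3) depth=28
  lookup 27.25.92.240: bits 0001101100011001010111001111 walk d0:H3→d1:H1→d2:-→d3:-→d4:-→d5:-→d6:-→d7:-→d8:-→d9:-→d10:-→d11:-→d12:-→d13:-→d14:-→d15:-→d16:-→d17:-→d18:-→d19:-→d20:-→d21:-→d22:-→d23:-→d24:-→d25:-→d26:-→d27:-→d28:H3 -> H3
  lookup 27.25.92.241: bits 0001101100011001010111001111 walk d0:H3→d1:H1→d2:-→d3:-→d4:-→d5:-→d6:-→d7:-→d8:-→d9:-→d10:-→d11:-→d12:-→d13:-→d14:-→d15:-→d16:-→d17:-→d18:-→d19:-→d20:-→d21:-→d22:-→d23:-→d24:-→d25:-→d26:-→d27:-→d28:H3 -> H3
  lookup 131.160.31.97: bits 10000 walk d0:H3→d1:-→d2:-→d3:-→d4:-→d5:- -> H3
  + 133.121.170.240/28 (H1) depth=28
  lookup 27.25.92.241: bits 0001101100011001010111001111 walk d0:H3→d1:H1→d2:-→d3:-→d4:-→d5:-→d6:-→d7:-→d8:-→d9:-→d10:-→d11:-→d12:-→d13:-→d14:-→d15:-→d16:-→d17:-→d18:-→d19:-→d20:-→d21:-→d22:-→d23:-→d24:-→d25:-→d26:-→d27:-→d28:H3 -> H3
  + 27.25.92.0/24 (H1) depth=24

== LOOKUPS ==
["H1","H1","H3","H3","H3","H3","H3"]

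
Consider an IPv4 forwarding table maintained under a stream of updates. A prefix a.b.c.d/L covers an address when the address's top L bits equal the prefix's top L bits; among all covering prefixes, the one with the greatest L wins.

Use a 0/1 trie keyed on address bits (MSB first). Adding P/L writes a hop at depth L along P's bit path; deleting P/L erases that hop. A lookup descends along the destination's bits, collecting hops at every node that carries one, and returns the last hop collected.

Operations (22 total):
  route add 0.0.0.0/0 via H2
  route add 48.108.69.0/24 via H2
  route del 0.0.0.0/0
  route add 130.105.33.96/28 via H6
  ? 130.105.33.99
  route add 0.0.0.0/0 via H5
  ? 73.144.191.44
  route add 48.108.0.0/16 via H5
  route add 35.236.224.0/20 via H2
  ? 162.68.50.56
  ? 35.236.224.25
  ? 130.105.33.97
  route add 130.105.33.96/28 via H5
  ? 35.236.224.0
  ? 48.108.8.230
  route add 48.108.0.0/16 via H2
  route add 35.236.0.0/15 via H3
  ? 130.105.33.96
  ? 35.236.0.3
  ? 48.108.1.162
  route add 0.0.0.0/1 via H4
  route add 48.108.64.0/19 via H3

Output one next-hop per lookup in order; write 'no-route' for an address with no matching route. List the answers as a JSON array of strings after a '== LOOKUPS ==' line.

Process each operation:
  add 0.0.0.0/0 -> H2 at depth 0
  add 48.108.69.0/24 -> H2 at depth 24
  - 0.0.0.0/0 clear@0
  add 130.105.33.96/28 -> H6 at depth 28
  ? 130.105.33.99  path d0:-→d1:-→d2:-→d3:-→d4:-→d5:-→d6:-→d7:-→d8:-→d9:-→d10:-→d11:-→d12:-→d13:-→d14:-→d15:-→d16:-→d17:-→d18:-→d19:-→d20:-→d21:-→d22:-→d23:-→d24:-→d25:-→d26:-→d27:-→d28:H6  best=H6
  add 0.0.0.0/0 -> H5 at depth 0
  ? 73.144.191.44  path d0:H5→d1:-  best=H5
  add 48.108.0.0/16 -> H5 at depth 16
  add 35.236.224.0/20 -> H2 at depth 20
  ? 162.68.50.56  path d0:H5→d1:-→d2:-  best=H5
  ? 35.236.224.25  path d0:H5→d1:-→d2:-→d3:-→d4:-→d5:-→d6:-→d7:-→d8:-→d9:-→d10:-→d11:-→d12:-→d13:-→d14:-→d15:-→d16:-→d17:-→d18:-→d19:-→d20:H2  best=H2
  ? 130.105.33.97  path d0:H5→d1:-→d2:-→d3:-→d4:-→d5:-→d6:-→d7:-→d8:-→d9:-→d10:-→d11:-→d12:-→d13:-→d14:-→d15:-→d16:-→d17:-→d18:-→d19:-→d20:-→d21:-→d22:-→d23:-→d24:-→d25:-→d26:-→d27:-→d28:H6  best=H6
  add 130.105.33.96/28 -> H5 at depth 28
  ? 35.236.224.0  path d0:H5→d1:-→d2:-→d3:-→d4:-→d5:-→d6:-→d7:-→d8:-→d9:-→d10:-→d11:-→d12:-→d13:-→d14:-→d15:-→d16:-→d17:-→d18:-→d19:-→d20:H2  best=H2
  ? 48.108.8.230  path d0:H5→d1:-→d2:-→d3:-→d4:-→d5:-→d6:-→d7:-→d8:-→d9:-→d10:-→d11:-→d12:-→d13:-→d14:-→d15:-→d16:H5→d17:-  best=H5
  add 48.108.0.0/16 -> H2 at depth 16
  add 35.236.0.0/15 -> H3 at depth 15
  ? 130.105.33.96  path d0:H5→d1:-→d2:-→d3:-→d4:-→d5:-→d6:-→d7:-→d8:-→d9:-→d10:-→d11:-→d12:-→d13:-→d14:-→d15:-→d16:-→d17:-→d18:-→d19:-→d20:-→d21:-→d22:-→d23:-→d24:-→d25:-→d26:-→d27:-→d28:H5  best=H5
  ? 35.236.0.3  path d0:H5→d1:-→d2:-→d3:-→d4:-→d5:-→d6:-→d7:-→d8:-→d9:-→d10:-→d11:-→d12:-→d13:-→d14:-→d15:H3→d16:-  best=H3
  ? 48.108.1.162  path d0:H5→d1:-→d2:-→d3:-→d4:-→d5:-→d6:-→d7:-→d8:-→d9:-→d10:-→d11:-→d12:-→d13:-→d14:-→d15:-→d16:H2→d17:-  best=H2
  add 0.0.0.0/1 -> H4 at depth 1
  add 48.108.64.0/19 -> H3 at depth 19

== LOOKUPS ==
["H6","H5","H5","H2","H6","H2","H5","H5","H3","H2"]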